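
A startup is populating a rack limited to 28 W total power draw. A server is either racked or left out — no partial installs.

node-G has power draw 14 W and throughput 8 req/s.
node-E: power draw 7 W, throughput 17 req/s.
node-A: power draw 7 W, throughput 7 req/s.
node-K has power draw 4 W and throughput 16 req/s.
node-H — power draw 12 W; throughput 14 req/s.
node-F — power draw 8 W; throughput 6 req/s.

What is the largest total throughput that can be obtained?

This is an integer program with binary decision variables.
Allowing fractional choices, the relaxed optimum would be about 52.0, but servers are indivisible.
node-E + node-A + node-K + node-F: power draw 7 + 7 + 4 + 8 = 26 ≤ 28, throughput 17 + 7 + 16 + 6 = 46.
node-E + node-K + node-H: power draw 7 + 4 + 12 = 23 ≤ 28, throughput 17 + 16 + 14 = 47.
Best is node-E, node-K, and node-H with total throughput 47.

47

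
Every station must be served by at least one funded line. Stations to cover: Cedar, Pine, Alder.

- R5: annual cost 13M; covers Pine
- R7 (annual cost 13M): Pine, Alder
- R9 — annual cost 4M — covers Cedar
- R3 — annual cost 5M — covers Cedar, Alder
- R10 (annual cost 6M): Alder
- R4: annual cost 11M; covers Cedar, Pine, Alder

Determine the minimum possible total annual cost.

11

The greedy cost-per-new-station heuristic would pick R3 and R4 for 16, but a cheaper cover exists.
R4 alone covers Cedar, Pine, Alder — every station.
Total annual cost: 11.
No cover costs less than 11.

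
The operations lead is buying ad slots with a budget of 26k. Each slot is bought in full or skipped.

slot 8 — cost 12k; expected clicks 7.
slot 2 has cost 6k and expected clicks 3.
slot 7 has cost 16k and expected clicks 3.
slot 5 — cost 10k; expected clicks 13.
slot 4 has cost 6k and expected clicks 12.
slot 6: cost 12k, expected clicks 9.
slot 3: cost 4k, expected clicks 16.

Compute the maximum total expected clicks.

44

slot 5 + slot 4 + slot 3: cost 10 + 6 + 4 = 20 ≤ 26, expected clicks 13 + 12 + 16 = 41.
slot 2 + slot 5 + slot 4 + slot 3: cost 6 + 10 + 6 + 4 = 26 ≤ 26, expected clicks 3 + 13 + 12 + 16 = 44.
slot 5 + slot 6 + slot 3: cost 10 + 12 + 4 = 26 ≤ 26, expected clicks 13 + 9 + 16 = 38.
Best is slot 2, slot 5, slot 4, and slot 3 with total expected clicks 44.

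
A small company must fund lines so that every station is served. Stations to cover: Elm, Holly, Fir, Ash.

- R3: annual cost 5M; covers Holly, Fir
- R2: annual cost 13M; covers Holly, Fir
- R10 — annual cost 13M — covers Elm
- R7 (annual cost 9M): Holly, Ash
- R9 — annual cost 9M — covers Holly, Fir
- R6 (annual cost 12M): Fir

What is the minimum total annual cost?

Choose R3, R10, and R7: together they cover Elm, Holly, Fir, Ash — every station.
Total annual cost: 5 + 13 + 9 = 27.
No cover costs less than 27.

27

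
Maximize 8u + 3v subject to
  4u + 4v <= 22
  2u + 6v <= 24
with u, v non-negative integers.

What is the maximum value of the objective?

Relaxing integrality, the LP optimum is 44.00 at (u,v) = (5.5, 0), which is not an integer point.
(u,v)=(5,0): 4·5+4·0=20≤22, 2·5+6·0=10≤24, objective 40.
(u,v)=(4,1): 4·4+4·1=20≤22, 2·4+6·1=14≤24, objective 35.
(u,v)=(4,0): 4·4+4·0=16≤22, 2·4+6·0=8≤24, objective 32.
Maximum is 40 at (u,v)=(5,0).

40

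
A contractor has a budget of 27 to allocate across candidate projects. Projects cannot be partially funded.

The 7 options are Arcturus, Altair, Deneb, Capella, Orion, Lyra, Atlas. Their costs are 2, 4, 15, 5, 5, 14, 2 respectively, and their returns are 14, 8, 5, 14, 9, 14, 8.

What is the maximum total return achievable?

58

Arcturus + Altair + Capella + Lyra + Atlas: cost 2 + 4 + 5 + 14 + 2 = 27 ≤ 27, return 14 + 8 + 14 + 14 + 8 = 58.
Arcturus + Altair + Capella + Orion + Atlas: cost 2 + 4 + 5 + 5 + 2 = 18 ≤ 27, return 14 + 8 + 14 + 9 + 8 = 53.
Best is Arcturus, Altair, Capella, Lyra, and Atlas with total return 58.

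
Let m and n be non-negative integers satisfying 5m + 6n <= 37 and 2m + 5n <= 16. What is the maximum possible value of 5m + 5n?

35

(m,n)=(7,0) is feasible, giving 35.
(m,n)=(6,0) is feasible, giving 30.
No feasible integer point exceeds 35.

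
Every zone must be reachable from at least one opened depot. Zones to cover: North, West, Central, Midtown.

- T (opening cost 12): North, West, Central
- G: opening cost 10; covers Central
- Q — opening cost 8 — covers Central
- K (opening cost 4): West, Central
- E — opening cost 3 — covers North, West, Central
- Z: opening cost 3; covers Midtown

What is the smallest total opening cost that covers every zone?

Choose E and Z: together they cover North, West, Central, Midtown — every zone.
Total opening cost: 3 + 3 = 6.
No cover costs less than 6.

6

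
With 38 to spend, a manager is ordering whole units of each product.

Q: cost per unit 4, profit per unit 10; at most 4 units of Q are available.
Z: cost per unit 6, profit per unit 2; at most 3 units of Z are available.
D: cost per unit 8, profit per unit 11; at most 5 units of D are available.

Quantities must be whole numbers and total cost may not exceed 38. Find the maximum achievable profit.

64

Q has the best ratio (10/4); taking only Q gives at most 4×10 = 40 (stopped by the supply cap of 4).
Mixing does better — 4×Q, 1×Z, and 2×D: cost 38 ≤ 38, profit 4·10 + 1·2 + 2·11 = 64.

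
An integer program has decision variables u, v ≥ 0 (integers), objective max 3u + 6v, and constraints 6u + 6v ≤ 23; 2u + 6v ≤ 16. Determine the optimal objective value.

15

(u,v)=(1,2) is feasible, giving 15.
(u,v)=(2,1) is feasible, giving 12.
(u,v)=(0,2) is feasible, giving 12.
(u,v)=(1,1) is feasible, giving 9.
Maximum is 15 at (u,v)=(1,2).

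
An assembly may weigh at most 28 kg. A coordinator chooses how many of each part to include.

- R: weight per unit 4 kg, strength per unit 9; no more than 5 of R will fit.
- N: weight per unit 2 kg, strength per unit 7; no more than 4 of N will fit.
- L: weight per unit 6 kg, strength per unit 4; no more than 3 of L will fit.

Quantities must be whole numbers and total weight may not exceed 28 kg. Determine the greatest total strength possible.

5×R and 3×N: weight 26 ≤ 28, strength 5·9 + 3·7 = 66.
5×R and 4×N: weight 28 ≤ 28, strength 5·9 + 4·7 = 73.
Best is 73.

73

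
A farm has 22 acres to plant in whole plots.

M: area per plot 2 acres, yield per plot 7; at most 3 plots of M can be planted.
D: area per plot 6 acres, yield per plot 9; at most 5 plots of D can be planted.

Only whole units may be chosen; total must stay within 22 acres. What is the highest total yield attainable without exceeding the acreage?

41

M has the best ratio (7/2); taking only M gives at most 3×7 = 21 (stopped by the supply cap of 3).
Mixing does better — 2×M and 3×D: area 22 ≤ 22, yield 2·7 + 3·9 = 41.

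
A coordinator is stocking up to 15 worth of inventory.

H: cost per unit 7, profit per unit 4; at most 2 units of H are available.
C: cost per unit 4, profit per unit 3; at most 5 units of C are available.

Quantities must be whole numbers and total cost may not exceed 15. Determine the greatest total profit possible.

This is a bounded integer knapsack.
Take 1×H and 2×C: cost 15 ≤ 15, profit 1·4 + 2·3 = 10.
No other integer combination yields more.

10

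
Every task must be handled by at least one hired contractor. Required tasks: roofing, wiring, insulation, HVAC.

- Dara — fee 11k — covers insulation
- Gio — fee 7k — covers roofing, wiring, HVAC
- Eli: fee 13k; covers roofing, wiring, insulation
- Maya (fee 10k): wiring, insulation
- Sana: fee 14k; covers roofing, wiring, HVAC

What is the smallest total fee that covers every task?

17

Choose Gio and Maya: together they cover roofing, wiring, insulation, HVAC — every task.
Total fee: 7 + 10 = 17.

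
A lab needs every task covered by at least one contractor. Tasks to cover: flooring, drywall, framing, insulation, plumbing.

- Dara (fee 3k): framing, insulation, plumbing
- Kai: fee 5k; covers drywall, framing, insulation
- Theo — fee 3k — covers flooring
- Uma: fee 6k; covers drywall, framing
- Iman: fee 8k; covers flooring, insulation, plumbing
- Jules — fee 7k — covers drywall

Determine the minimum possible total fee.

11

This is a weighted set-cover instance.
Choose Dara, Kai, and Theo: together they cover flooring, drywall, framing, insulation, plumbing — every task.
Total fee: 3 + 5 + 3 = 11.
No cover costs less than 11.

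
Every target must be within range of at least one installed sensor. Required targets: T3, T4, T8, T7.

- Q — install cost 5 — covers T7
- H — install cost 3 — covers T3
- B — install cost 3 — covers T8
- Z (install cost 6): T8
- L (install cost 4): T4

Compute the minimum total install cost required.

Choose Q, H, B, and L: together they cover T3, T4, T8, T7 — every target.
Total install cost: 5 + 3 + 3 + 4 = 15.

15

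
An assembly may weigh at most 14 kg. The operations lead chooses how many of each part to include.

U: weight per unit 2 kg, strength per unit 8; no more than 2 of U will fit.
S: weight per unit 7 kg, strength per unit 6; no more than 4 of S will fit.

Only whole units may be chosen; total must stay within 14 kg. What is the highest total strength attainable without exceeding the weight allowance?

This is a bounded integer knapsack.
2×U and 1×S: weight 11 ≤ 14, strength 2·8 + 1·6 = 22.
2×U: weight 4 ≤ 14, strength 2·8 = 16.
Best is 22.

22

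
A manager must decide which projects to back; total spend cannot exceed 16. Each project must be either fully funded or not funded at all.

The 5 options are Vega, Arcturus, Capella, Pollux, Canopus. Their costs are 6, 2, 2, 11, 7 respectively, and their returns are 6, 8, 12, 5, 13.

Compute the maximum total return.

33

Allowing fractional choices, the relaxed optimum would be about 38.0, but projects are indivisible.
Vega + Capella + Canopus: cost 6 + 2 + 7 = 15 ≤ 16, return 6 + 12 + 13 = 31.
Arcturus + Capella + Canopus: cost 2 + 2 + 7 = 11 ≤ 16, return 8 + 12 + 13 = 33.
Vega + Arcturus + Canopus: cost 6 + 2 + 7 = 15 ≤ 16, return 6 + 8 + 13 = 27.
Best is Arcturus, Capella, and Canopus with total return 33.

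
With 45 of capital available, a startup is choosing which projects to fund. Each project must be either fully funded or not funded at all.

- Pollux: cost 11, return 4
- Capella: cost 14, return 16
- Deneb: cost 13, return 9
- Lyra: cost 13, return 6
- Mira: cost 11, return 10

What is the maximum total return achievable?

35

Allowing fractional choices, the relaxed optimum would be about 38.2, but projects are indivisible.
Capella + Deneb + Lyra: cost 14 + 13 + 13 = 40 ≤ 45, return 16 + 9 + 6 = 31.
Capella + Lyra + Mira: cost 14 + 13 + 11 = 38 ≤ 45, return 16 + 6 + 10 = 32.
Capella + Deneb + Mira: cost 14 + 13 + 11 = 38 ≤ 45, return 16 + 9 + 10 = 35.
Best is Capella, Deneb, and Mira with total return 35.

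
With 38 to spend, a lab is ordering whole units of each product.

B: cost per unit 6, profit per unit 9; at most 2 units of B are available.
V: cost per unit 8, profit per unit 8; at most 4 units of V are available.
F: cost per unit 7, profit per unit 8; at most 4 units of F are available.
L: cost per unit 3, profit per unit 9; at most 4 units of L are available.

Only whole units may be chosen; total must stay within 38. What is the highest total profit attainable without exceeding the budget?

70

2×B, 1×F, and 4×L: cost 31 ≤ 38, profit 2·9 + 1·8 + 4·9 = 62.
2×B, 2×F, and 4×L: cost 38 ≤ 38, profit 2·9 + 2·8 + 4·9 = 70.
Best is 70.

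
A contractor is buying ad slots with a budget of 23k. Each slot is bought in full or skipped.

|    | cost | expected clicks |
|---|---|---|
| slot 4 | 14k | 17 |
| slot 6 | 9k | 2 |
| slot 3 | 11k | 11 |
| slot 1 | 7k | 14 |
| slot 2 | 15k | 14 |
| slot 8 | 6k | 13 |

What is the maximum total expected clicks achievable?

31

slot 4 + slot 8: cost 14 + 6 = 20 ≤ 23, expected clicks 17 + 13 = 30.
slot 4 + slot 1: cost 14 + 7 = 21 ≤ 23, expected clicks 17 + 14 = 31.
Best is slot 4 and slot 1 with total expected clicks 31.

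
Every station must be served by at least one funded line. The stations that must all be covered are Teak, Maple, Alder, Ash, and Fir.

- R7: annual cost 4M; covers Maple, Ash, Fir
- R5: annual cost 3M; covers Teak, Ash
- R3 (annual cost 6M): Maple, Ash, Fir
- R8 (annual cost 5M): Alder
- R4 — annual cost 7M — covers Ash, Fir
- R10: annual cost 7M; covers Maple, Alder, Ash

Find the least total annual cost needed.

12

Choose R7, R5, and R8: together they cover Teak, Maple, Alder, Ash, Fir — every station.
Total annual cost: 4 + 3 + 5 = 12.
No cover costs less than 12.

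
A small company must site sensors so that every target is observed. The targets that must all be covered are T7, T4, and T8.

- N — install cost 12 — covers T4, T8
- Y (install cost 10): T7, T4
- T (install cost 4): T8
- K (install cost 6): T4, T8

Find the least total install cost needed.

14

Choose Y and T: together they cover T7, T4, T8 — every target.
Total install cost: 10 + 4 = 14.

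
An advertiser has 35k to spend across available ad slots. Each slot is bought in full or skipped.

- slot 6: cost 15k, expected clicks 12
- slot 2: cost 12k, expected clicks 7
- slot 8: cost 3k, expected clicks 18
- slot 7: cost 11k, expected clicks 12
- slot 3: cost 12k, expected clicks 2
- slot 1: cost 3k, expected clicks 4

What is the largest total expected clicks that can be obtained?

46

Treat it as a binary knapsack problem.
Take slot 6, slot 8, slot 7, and slot 1: cost 15 + 3 + 11 + 3 = 32 ≤ 35, expected clicks 12 + 18 + 12 + 4 = 46.
No other feasible combination does better.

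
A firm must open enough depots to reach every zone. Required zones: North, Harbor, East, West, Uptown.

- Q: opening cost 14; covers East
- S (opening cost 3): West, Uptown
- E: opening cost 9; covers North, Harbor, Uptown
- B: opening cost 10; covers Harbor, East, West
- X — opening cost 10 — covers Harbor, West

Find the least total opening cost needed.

This is a weighted set-cover instance.
Choose E and B: together they cover North, Harbor, East, West, Uptown — every zone.
Total opening cost: 9 + 10 = 19.

19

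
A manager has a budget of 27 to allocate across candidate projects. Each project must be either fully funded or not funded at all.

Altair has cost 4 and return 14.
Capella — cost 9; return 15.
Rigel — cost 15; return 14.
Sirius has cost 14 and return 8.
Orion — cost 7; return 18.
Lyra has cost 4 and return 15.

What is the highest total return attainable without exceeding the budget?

62

Allowing fractional choices, the relaxed optimum would be about 64.8, but projects are indivisible.
Altair + Capella + Orion + Lyra: cost 4 + 9 + 7 + 4 = 24 ≤ 27, return 14 + 15 + 18 + 15 = 62.
Altair + Orion + Lyra: cost 4 + 7 + 4 = 15 ≤ 27, return 14 + 18 + 15 = 47.
Capella + Orion + Lyra: cost 9 + 7 + 4 = 20 ≤ 27, return 15 + 18 + 15 = 48.
Best is Altair, Capella, Orion, and Lyra with total return 62.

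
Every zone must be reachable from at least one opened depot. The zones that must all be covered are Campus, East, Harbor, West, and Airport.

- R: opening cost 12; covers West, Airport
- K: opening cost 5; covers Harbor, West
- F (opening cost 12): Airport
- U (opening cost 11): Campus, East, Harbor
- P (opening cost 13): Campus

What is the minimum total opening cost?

The greedy cost-per-new-zone heuristic would pick K, U, and R for 28, but a cheaper cover exists.
Choose R and U: together they cover Campus, East, Harbor, West, Airport — every zone.
Total opening cost: 12 + 11 = 23.
No cover costs less than 23.

23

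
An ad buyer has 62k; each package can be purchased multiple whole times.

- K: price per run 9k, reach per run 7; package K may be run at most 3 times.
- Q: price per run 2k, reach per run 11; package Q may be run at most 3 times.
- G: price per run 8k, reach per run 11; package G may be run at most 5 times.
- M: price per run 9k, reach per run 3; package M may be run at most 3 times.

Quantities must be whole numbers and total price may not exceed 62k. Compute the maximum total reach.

Q has the best ratio (11/2); taking only Q gives at most 3×11 = 33 (stopped by the supply cap of 3).
Mixing does better — 1×K, 3×Q, and 5×G: price 55 ≤ 62, reach 1·7 + 3·11 + 5·11 = 95.

95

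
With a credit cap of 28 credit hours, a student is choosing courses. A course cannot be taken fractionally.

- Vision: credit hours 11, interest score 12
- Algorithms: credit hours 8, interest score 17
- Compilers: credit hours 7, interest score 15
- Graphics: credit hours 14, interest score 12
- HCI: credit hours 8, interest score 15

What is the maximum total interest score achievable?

Vision + Algorithms + HCI: credit hours 11 + 8 + 8 = 27 ≤ 28, interest score 12 + 17 + 15 = 44.
Algorithms + Compilers + HCI: credit hours 8 + 7 + 8 = 23 ≤ 28, interest score 17 + 15 + 15 = 47.
Vision + Algorithms + Compilers: credit hours 11 + 8 + 7 = 26 ≤ 28, interest score 12 + 17 + 15 = 44.
Best is Algorithms, Compilers, and HCI with total interest score 47.

47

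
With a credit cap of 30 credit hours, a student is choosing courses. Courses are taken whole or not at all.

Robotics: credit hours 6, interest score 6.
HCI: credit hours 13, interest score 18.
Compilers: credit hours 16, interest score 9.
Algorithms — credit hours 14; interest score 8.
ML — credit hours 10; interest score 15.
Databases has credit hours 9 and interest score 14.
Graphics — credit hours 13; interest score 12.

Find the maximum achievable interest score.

39

Treat it as a binary knapsack problem.
Take Robotics, HCI, and ML: credit hours 6 + 13 + 10 = 29 ≤ 30, interest score 6 + 18 + 15 = 39.
No other feasible combination does better.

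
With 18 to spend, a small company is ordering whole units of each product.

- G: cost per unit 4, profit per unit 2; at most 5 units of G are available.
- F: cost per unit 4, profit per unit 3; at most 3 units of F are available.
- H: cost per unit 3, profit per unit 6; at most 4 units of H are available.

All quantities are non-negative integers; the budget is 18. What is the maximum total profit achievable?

27

1×G and 4×H: cost 16 ≤ 18, profit 1·2 + 4·6 = 26.
1×F and 4×H: cost 16 ≤ 18, profit 1·3 + 4·6 = 27.
Best is 27.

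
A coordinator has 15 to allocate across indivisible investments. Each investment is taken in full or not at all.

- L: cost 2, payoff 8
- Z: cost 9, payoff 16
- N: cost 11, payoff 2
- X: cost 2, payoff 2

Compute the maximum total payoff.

Allowing fractional choices, the relaxed optimum would be about 26.4, but investments are indivisible.
L + Z: cost 2 + 9 = 11 ≤ 15, payoff 8 + 16 = 24.
L + Z + X: cost 2 + 9 + 2 = 13 ≤ 15, payoff 8 + 16 + 2 = 26.
Best is L, Z, and X with total payoff 26.

26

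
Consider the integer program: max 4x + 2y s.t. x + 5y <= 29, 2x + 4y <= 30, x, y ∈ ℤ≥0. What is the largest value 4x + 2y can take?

(x,y)=(15,0) is feasible, giving 60.
(x,y)=(14,0) is feasible, giving 56.
No feasible integer point exceeds 60.

60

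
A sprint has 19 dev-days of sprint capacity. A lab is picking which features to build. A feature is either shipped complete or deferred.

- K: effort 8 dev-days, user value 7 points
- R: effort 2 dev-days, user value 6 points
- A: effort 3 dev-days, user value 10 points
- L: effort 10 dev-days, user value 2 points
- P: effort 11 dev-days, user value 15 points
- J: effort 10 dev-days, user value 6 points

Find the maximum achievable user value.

Allowing fractional choices, the relaxed optimum would be about 33.6, but features are indivisible.
K + R + A: effort 8 + 2 + 3 = 13 ≤ 19, user value 7 + 6 + 10 = 23.
A + P: effort 3 + 11 = 14 ≤ 19, user value 10 + 15 = 25.
R + A + P: effort 2 + 3 + 11 = 16 ≤ 19, user value 6 + 10 + 15 = 31.
Best is R, A, and P with total user value 31.

31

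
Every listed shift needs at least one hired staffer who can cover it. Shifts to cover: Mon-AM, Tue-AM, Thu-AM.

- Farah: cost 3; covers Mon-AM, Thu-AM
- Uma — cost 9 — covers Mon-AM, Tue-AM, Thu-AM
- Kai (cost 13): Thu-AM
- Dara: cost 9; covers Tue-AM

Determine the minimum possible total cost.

9

The greedy cost-per-new-shift heuristic would pick Farah and Uma for 12, but a cheaper cover exists.
Uma alone covers Mon-AM, Tue-AM, Thu-AM — every shift.
Total cost: 9.
No cover costs less than 9.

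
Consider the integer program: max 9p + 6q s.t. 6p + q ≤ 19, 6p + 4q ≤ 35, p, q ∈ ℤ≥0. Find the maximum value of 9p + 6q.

The continuous relaxation peaks at (0, 8.75) with value 52.50; rounding to a feasible lattice point costs some objective.
(p,q)=(1,7): 6·1+1·7=13≤19, 6·1+4·7=34≤35, objective 51.
(p,q)=(0,8): 6·0+1·8=8≤19, 6·0+4·8=32≤35, objective 48.
(p,q)=(1,6): 6·1+1·6=12≤19, 6·1+4·6=30≤35, objective 45.
No feasible integer point exceeds 51.

51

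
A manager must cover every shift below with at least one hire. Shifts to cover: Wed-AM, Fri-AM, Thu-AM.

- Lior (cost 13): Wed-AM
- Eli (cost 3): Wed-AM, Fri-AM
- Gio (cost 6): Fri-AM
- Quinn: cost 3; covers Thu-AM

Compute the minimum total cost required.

6

Choose Eli and Quinn: together they cover Wed-AM, Fri-AM, Thu-AM — every shift.
Total cost: 3 + 3 = 6.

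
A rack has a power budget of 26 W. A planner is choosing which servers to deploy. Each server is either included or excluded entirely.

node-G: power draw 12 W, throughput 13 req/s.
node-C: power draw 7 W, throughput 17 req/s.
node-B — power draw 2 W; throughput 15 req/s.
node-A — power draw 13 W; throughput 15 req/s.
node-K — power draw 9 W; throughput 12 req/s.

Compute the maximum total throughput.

node-G + node-C + node-B: power draw 12 + 7 + 2 = 21 ≤ 26, throughput 13 + 17 + 15 = 45.
node-C + node-B + node-K: power draw 7 + 2 + 9 = 18 ≤ 26, throughput 17 + 15 + 12 = 44.
node-C + node-B + node-A: power draw 7 + 2 + 13 = 22 ≤ 26, throughput 17 + 15 + 15 = 47.
Best is node-C, node-B, and node-A with total throughput 47.

47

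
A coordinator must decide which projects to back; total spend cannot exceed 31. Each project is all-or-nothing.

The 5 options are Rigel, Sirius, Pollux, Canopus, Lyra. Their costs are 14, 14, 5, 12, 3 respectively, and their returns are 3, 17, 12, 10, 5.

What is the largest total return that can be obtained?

39

This is an integer program with binary decision variables.
Sirius + Canopus + Lyra: cost 14 + 12 + 3 = 29 ≤ 31, return 17 + 10 + 5 = 32.
Sirius + Pollux + Lyra: cost 14 + 5 + 3 = 22 ≤ 31, return 17 + 12 + 5 = 34.
Sirius + Pollux + Canopus: cost 14 + 5 + 12 = 31 ≤ 31, return 17 + 12 + 10 = 39.
Best is Sirius, Pollux, and Canopus with total return 39.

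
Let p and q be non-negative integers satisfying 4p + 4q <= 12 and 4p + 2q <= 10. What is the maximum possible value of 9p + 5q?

23

(p,q)=(2,1): 4·2+4·1=12≤12, 4·2+2·1=10≤10, objective 23.
(p,q)=(1,2): 4·1+4·2=12≤12, 4·1+2·2=8≤10, objective 19.
(p,q)=(2,0): 4·2+4·0=8≤12, 4·2+2·0=8≤10, objective 18.
The best lattice point is (2,1), giving 23.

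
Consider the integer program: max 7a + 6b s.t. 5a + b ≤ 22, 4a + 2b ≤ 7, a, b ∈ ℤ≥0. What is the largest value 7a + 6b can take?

18

(a,b)=(0,3) is feasible, giving 18.
(a,b)=(0,2) is feasible, giving 12.
The best lattice point is (0,3), giving 18.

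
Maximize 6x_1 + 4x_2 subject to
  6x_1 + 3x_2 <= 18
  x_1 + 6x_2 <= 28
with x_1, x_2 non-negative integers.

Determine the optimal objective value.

Relaxing integrality, the LP optimum is 22.55 at (x_1,x_2) = (0.727, 4.55), which is not an integer point.
(x_1,x_2)=(1,4): 6·1+3·4=18≤18, 1·1+6·4=25≤28, objective 22.
(x_1,x_2)=(1,3): 6·1+3·3=15≤18, 1·1+6·3=19≤28, objective 18.
(x_1,x_2)=(0,4): 6·0+3·4=12≤18, 1·0+6·4=24≤28, objective 16.
No feasible integer point exceeds 22.

22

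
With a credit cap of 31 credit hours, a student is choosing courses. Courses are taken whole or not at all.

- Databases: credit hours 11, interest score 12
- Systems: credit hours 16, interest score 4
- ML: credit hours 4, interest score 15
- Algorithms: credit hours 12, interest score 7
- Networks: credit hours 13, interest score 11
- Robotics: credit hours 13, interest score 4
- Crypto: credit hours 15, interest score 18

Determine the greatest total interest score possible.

This is a 0-1 knapsack instance.
Databases + ML + Networks: credit hours 11 + 4 + 13 = 28 ≤ 31, interest score 12 + 15 + 11 = 38.
Databases + ML + Crypto: credit hours 11 + 4 + 15 = 30 ≤ 31, interest score 12 + 15 + 18 = 45.
ML + Algorithms + Crypto: credit hours 4 + 12 + 15 = 31 ≤ 31, interest score 15 + 7 + 18 = 40.
Best is Databases, ML, and Crypto with total interest score 45.

45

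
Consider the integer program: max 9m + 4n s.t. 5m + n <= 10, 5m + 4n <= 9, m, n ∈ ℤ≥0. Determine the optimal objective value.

Relaxing integrality, the LP optimum is 16.20 at (m,n) = (1.8, 0), which is not an integer point.
(m,n)=(1,1): 5·1+1·1=6≤10, 5·1+4·1=9≤9, objective 13.
(m,n)=(1,0): 5·1+1·0=5≤10, 5·1+4·0=5≤9, objective 9.
(m,n)=(0,2): 5·0+1·2=2≤10, 5·0+4·2=8≤9, objective 8.
The best lattice point is (1,1), giving 13.

13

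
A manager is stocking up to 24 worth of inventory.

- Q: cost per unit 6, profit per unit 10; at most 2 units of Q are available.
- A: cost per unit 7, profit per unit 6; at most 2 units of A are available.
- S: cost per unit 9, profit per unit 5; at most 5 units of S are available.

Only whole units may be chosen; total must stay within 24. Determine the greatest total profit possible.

26

This is a bounded integer knapsack.
2×Q and 1×S: cost 21 ≤ 24, profit 2·10 + 1·5 = 25.
2×Q and 1×A: cost 19 ≤ 24, profit 2·10 + 1·6 = 26.
Best is 26.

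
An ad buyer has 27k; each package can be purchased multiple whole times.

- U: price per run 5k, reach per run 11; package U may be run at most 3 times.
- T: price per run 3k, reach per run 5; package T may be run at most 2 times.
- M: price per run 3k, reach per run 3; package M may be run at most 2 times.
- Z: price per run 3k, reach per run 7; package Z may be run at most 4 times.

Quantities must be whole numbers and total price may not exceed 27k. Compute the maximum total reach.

This is a bounded integer knapsack.
3×U, 1×T, and 3×Z: price 27 ≤ 27, reach 3·11 + 1·5 + 3·7 = 59.
3×U and 4×Z: price 27 ≤ 27, reach 3·11 + 4·7 = 61.
Best is 61.

61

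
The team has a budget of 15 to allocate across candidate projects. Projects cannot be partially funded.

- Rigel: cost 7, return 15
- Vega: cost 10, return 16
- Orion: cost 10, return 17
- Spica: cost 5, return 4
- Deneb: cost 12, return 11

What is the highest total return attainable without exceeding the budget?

Rigel + Spica: cost 7 + 5 = 12 ≤ 15, return 15 + 4 = 19.
Vega + Spica: cost 10 + 5 = 15 ≤ 15, return 16 + 4 = 20.
Orion + Spica: cost 10 + 5 = 15 ≤ 15, return 17 + 4 = 21.
Best is Orion and Spica with total return 21.

21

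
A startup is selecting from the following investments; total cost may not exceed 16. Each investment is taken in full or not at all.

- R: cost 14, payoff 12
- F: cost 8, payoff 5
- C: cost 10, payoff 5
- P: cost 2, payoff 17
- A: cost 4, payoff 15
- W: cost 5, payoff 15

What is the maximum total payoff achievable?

F + P + A: cost 8 + 2 + 4 = 14 ≤ 16, payoff 5 + 17 + 15 = 37.
P + A + W: cost 2 + 4 + 5 = 11 ≤ 16, payoff 17 + 15 + 15 = 47.
F + P + W: cost 8 + 2 + 5 = 15 ≤ 16, payoff 5 + 17 + 15 = 37.
Best is P, A, and W with total payoff 47.

47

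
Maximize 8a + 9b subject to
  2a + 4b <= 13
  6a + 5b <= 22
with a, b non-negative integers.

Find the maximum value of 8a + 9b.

Relaxing integrality, the LP optimum is 35.00 at (a,b) = (1.64, 2.43), which is not an integer point.
(a,b)=(2,2): 2·2+4·2=12≤13, 6·2+5·2=22≤22, objective 34.
(a,b)=(0,3): 2·0+4·3=12≤13, 6·0+5·3=15≤22, objective 27.
(a,b)=(1,2): 2·1+4·2=10≤13, 6·1+5·2=16≤22, objective 26.
Maximum is 34 at (a,b)=(2,2).

34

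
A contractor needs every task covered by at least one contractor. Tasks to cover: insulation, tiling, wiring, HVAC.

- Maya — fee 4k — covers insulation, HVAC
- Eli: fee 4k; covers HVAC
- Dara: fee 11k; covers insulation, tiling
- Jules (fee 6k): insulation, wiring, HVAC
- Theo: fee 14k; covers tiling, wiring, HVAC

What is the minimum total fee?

17

Choose Dara and Jules: together they cover insulation, tiling, wiring, HVAC — every task.
Total fee: 11 + 6 = 17.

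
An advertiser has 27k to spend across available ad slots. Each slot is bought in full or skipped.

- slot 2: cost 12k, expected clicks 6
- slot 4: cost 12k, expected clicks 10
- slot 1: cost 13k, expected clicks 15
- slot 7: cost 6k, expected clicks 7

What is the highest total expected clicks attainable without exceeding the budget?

Allowing fractional choices, the relaxed optimum would be about 28.7, but ad slots are indivisible.
slot 4 + slot 1: cost 12 + 13 = 25 ≤ 27, expected clicks 10 + 15 = 25.
slot 2 + slot 1: cost 12 + 13 = 25 ≤ 27, expected clicks 6 + 15 = 21.
slot 1 + slot 7: cost 13 + 6 = 19 ≤ 27, expected clicks 15 + 7 = 22.
Best is slot 4 and slot 1 with total expected clicks 25.

25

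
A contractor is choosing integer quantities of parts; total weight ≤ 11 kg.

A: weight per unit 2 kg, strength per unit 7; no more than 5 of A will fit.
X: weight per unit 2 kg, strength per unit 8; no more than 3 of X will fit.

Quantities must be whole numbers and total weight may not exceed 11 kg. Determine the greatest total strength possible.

38

This is a bounded integer knapsack.
X has the best ratio (8/2); taking only X gives at most 3×8 = 24 (stopped by the supply cap of 3).
Mixing does better — 2×A and 3×X: weight 10 ≤ 11, strength 2·7 + 3·8 = 38.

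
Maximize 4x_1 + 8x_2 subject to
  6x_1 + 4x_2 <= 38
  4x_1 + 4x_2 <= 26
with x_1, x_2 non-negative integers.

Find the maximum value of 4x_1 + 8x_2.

48

(x_1,x_2)=(0,6): 6·0+4·6=24≤38, 4·0+4·6=24≤26, objective 48.
(x_1,x_2)=(1,5): 6·1+4·5=26≤38, 4·1+4·5=24≤26, objective 44.
The best lattice point is (0,6), giving 48.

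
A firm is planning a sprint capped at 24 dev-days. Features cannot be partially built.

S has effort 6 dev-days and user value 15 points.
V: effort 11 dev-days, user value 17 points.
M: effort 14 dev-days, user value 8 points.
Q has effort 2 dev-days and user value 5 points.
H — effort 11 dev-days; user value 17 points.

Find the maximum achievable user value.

39

Allowing fractional choices, the relaxed optimum would be about 44.7, but features are indivisible.
S + V + Q: effort 6 + 11 + 2 = 19 ≤ 24, user value 15 + 17 + 5 = 37.
V + Q + H: effort 11 + 2 + 11 = 24 ≤ 24, user value 17 + 5 + 17 = 39.
Best is V, Q, and H with total user value 39.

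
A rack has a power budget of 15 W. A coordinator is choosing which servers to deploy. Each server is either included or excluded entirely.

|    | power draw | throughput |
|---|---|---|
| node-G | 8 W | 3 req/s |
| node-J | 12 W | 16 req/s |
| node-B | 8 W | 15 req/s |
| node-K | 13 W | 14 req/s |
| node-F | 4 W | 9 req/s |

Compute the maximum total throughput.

24

node-J: power draw 12 ≤ 15, throughput 16.
node-B + node-F: power draw 8 + 4 = 12 ≤ 15, throughput 15 + 9 = 24.
Best is node-B and node-F with total throughput 24.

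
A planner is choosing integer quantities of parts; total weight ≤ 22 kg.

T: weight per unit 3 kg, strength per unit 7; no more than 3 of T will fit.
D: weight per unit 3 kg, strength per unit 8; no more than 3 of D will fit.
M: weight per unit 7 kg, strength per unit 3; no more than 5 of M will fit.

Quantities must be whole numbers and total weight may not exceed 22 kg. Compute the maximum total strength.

D has the best ratio (8/3); taking only D gives at most 3×8 = 24 (stopped by the supply cap of 3).
Mixing does better — 3×T and 3×D: weight 18 ≤ 22, strength 3·7 + 3·8 = 45.

45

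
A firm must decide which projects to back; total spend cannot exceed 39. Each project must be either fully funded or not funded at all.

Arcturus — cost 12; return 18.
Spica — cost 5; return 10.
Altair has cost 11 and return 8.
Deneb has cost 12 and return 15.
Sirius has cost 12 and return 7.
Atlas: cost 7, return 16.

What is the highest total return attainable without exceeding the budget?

Allowing fractional choices, the relaxed optimum would be about 61.2, but projects are indivisible.
Arcturus + Spica + Altair + Atlas: cost 12 + 5 + 11 + 7 = 35 ≤ 39, return 18 + 10 + 8 + 16 = 52.
Arcturus + Spica + Deneb + Atlas: cost 12 + 5 + 12 + 7 = 36 ≤ 39, return 18 + 10 + 15 + 16 = 59.
Arcturus + Spica + Sirius + Atlas: cost 12 + 5 + 12 + 7 = 36 ≤ 39, return 18 + 10 + 7 + 16 = 51.
Best is Arcturus, Spica, Deneb, and Atlas with total return 59.

59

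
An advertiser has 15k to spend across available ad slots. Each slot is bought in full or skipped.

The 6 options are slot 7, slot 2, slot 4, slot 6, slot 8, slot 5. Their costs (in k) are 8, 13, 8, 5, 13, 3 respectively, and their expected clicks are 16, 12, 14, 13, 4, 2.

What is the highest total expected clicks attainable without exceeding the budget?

Allowing fractional choices, the relaxed optimum would be about 32.5, but ad slots are indivisible.
slot 7 + slot 5: cost 8 + 3 = 11 ≤ 15, expected clicks 16 + 2 = 18.
slot 4 + slot 6: cost 8 + 5 = 13 ≤ 15, expected clicks 14 + 13 = 27.
slot 7 + slot 6: cost 8 + 5 = 13 ≤ 15, expected clicks 16 + 13 = 29.
Best is slot 7 and slot 6 with total expected clicks 29.

29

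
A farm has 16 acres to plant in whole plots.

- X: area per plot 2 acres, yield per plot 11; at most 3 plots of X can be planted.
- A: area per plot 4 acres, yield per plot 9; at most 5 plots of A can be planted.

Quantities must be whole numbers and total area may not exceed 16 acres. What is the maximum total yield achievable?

This is a bounded integer knapsack.
X has the best ratio (11/2); taking only X gives at most 3×11 = 33 (stopped by the supply cap of 3).
Mixing does better — 3×X and 2×A: area 14 ≤ 16, yield 3·11 + 2·9 = 51.

51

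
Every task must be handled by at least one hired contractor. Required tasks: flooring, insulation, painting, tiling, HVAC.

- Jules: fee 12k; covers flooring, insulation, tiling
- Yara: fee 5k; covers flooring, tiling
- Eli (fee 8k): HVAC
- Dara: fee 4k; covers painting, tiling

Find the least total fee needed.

This is a weighted set-cover instance.
The greedy cost-per-new-task heuristic would pick Dara, Yara, Eli, and Jules for 29, but a cheaper cover exists.
Choose Jules, Eli, and Dara: together they cover flooring, insulation, painting, tiling, HVAC — every task.
Total fee: 12 + 8 + 4 = 24.
No cover costs less than 24.

24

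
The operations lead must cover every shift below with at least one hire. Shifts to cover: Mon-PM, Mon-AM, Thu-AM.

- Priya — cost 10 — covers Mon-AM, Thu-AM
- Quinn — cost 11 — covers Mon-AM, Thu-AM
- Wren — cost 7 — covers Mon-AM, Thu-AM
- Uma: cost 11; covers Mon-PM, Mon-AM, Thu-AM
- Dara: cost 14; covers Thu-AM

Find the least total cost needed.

11

This is an integer covering problem.
The greedy cost-per-new-shift heuristic would pick Wren and Uma for 18, but a cheaper cover exists.
Uma alone covers Mon-PM, Mon-AM, Thu-AM — every shift.
Total cost: 11.
No cover costs less than 11.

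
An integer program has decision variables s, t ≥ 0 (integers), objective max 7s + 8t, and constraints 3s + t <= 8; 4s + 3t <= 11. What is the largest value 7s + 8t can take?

24

(s,t)=(0,3): 3·0+1·3=3≤8, 4·0+3·3=9≤11, objective 24.
(s,t)=(1,2): 3·1+1·2=5≤8, 4·1+3·2=10≤11, objective 23.
(s,t)=(0,2): 3·0+1·2=2≤8, 4·0+3·2=6≤11, objective 16.
No feasible integer point exceeds 24.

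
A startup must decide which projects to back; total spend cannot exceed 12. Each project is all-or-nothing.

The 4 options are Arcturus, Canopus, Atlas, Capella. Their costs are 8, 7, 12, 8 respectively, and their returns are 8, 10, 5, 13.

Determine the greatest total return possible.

13

Take Capella: cost 8 ≤ 12, return 13.
No other feasible combination does better.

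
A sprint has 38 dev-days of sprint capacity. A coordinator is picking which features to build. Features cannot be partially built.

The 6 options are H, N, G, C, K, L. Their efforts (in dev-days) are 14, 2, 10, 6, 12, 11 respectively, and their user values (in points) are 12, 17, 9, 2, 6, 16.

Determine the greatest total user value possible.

Allowing fractional choices, the relaxed optimum would be about 54.5, but features are indivisible.
N + G + K + L: effort 2 + 10 + 12 + 11 = 35 ≤ 38, user value 17 + 9 + 6 + 16 = 48.
H + N + C + L: effort 14 + 2 + 6 + 11 = 33 ≤ 38, user value 12 + 17 + 2 + 16 = 47.
H + N + G + L: effort 14 + 2 + 10 + 11 = 37 ≤ 38, user value 12 + 17 + 9 + 16 = 54.
Best is H, N, G, and L with total user value 54.

54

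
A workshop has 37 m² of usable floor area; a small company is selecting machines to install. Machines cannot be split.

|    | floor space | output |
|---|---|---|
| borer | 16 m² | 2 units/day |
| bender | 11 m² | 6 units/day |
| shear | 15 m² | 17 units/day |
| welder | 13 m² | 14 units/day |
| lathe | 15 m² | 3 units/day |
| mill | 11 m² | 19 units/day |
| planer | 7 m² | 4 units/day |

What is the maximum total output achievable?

42

This is a 0-1 knapsack instance.
Take bender, shear, and mill: floor space 11 + 15 + 11 = 37 ≤ 37, output 6 + 17 + 19 = 42.
No other feasible combination does better.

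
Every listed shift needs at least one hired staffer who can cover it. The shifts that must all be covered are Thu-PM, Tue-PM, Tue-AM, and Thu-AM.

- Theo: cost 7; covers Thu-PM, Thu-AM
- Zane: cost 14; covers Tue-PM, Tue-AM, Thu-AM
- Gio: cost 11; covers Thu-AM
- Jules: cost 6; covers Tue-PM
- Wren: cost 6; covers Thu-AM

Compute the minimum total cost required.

The greedy cost-per-new-shift heuristic would pick Theo, Jules, and Zane for 27, but a cheaper cover exists.
Choose Theo and Zane: together they cover Thu-PM, Tue-PM, Tue-AM, Thu-AM — every shift.
Total cost: 7 + 14 = 21.
No cover costs less than 21.

21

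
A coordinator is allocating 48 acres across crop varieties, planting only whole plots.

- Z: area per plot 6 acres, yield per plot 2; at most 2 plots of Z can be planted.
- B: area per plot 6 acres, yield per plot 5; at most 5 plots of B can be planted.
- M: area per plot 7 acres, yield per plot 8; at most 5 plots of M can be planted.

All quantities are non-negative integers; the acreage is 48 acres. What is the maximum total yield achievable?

50

2×B and 5×M: area 47 ≤ 48, yield 2·5 + 5·8 = 50.
3×B and 4×M: area 46 ≤ 48, yield 3·5 + 4·8 = 47.
Best is 50.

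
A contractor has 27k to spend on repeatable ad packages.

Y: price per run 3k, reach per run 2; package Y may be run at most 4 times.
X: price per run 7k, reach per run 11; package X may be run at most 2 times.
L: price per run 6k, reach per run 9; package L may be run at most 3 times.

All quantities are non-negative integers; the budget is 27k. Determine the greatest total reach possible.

40

Take 2×X and 2×L: price 26 ≤ 27, reach 2·11 + 2·9 = 40.
X has the best ratio (11/7) and is taken to its limit of 2; remaining capacity is filled optimally with the others.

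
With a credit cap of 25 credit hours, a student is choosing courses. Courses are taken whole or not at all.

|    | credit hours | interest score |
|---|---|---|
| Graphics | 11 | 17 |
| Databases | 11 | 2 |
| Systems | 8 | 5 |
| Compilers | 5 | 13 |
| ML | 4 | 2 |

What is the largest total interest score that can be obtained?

Allowing fractional choices, the relaxed optimum would be about 35.5, but courses are indivisible.
Graphics + Compilers + ML: credit hours 11 + 5 + 4 = 20 ≤ 25, interest score 17 + 13 + 2 = 32.
Graphics + Systems + Compilers: credit hours 11 + 8 + 5 = 24 ≤ 25, interest score 17 + 5 + 13 = 35.
Best is Graphics, Systems, and Compilers with total interest score 35.

35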